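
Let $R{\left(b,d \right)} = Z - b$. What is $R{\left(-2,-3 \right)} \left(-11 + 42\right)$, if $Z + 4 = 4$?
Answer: $62$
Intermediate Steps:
$Z = 0$ ($Z = -4 + 4 = 0$)
$R{\left(b,d \right)} = - b$ ($R{\left(b,d \right)} = 0 - b = - b$)
$R{\left(-2,-3 \right)} \left(-11 + 42\right) = \left(-1\right) \left(-2\right) \left(-11 + 42\right) = 2 \cdot 31 = 62$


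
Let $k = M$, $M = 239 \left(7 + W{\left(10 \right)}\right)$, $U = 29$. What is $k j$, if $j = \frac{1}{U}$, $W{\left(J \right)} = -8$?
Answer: $- \frac{239}{29} \approx -8.2414$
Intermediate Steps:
$M = -239$ ($M = 239 \left(7 - 8\right) = 239 \left(-1\right) = -239$)
$k = -239$
$j = \frac{1}{29} \approx 0.034483$
$k j = \left(-239\right) \frac{1}{29} = - \frac{239}{29}$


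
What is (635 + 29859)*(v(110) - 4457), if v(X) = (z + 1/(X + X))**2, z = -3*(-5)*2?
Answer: -2624703947953/24200 ≈ -1.0846e+8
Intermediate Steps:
z = 30 (z = 15*2 = 30)
v(X) = (30 + 1/(2*X))**2 (v(X) = (30 + 1/(X + X))**2 = (30 + 1/(2*X))**2)
(635 + 29859)*(v(110) - 4457) = (635 + 29859)*((1/4)*(1 + 60*110)**2/110**2 - 4457) = 30494*((1/4)*(1/12100)*(1 + 6600)**2 - 4457) = 30494*((1/4)*(1/12100)*6601**2 - 4457) = 30494*((1/4)*(1/12100)*43573201 - 4457) = 30494*(43573201/48400 - 4457) = 30494*(-172145599/48400) = -2624703947953/24200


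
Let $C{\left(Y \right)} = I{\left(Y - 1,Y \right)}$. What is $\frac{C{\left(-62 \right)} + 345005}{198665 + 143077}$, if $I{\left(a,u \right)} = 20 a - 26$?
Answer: $\frac{114573}{113914} \approx 1.0058$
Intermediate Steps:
$I{\left(a,u \right)} = -26 + 20 a$
$C{\left(Y \right)} = -46 + 20 Y$ ($C{\left(Y \right)} = -26 + 20 \left(Y - 1\right) = -26 + 20 \left(-1 + Y\right) = -26 + \left(-20 + 20 Y\right) = -46 + 20 Y$)
$\frac{C{\left(-62 \right)} + 345005}{198665 + 143077} = \frac{\left(-46 + 20 \left(-62\right)\right) + 345005}{198665 + 143077} = \frac{\left(-46 - 1240\right) + 345005}{341742} = \left(-1286 + 345005\right) \frac{1}{341742} = 343719 \cdot \frac{1}{341742} = \frac{114573}{113914}$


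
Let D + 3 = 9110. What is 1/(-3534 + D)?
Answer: 1/5573 ≈ 0.00017944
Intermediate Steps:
D = 9107 (D = -3 + 9110 = 9107)
1/(-3534 + D) = 1/(-3534 + 9107) = 1/5573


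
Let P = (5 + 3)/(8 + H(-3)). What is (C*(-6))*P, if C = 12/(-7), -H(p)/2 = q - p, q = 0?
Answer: 288/7 ≈ 41.143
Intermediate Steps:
H(p) = 2*p (H(p) = -2*(0 - p) = -(-2)*p = 2*p)
C = -12/7 (C = 12*(-⅐) = -12/7 ≈ -1.7143)
P = 4 (P = (5 + 3)/(8 + 2*(-3)) = 8/(8 - 6) = 8/2 = 8*(½) = 4)
(C*(-6))*P = -12/7*(-6)*4 = (72/7)*4 = 288/7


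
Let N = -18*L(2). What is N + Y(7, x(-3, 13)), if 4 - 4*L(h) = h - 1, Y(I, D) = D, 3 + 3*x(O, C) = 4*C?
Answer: 17/6 ≈ 2.8333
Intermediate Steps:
x(O, C) = -1 + 4*C/3 (x(O, C) = -1 + (4*C)/3 = -1 + 4*C/3)
L(h) = 5/4 - h/4 (L(h) = 1 - (h - 1)/4 = 1 - (-1 + h)/4 = 1 + (1/4 - h/4) = 5/4 - h/4)
N = -27/2 (N = -18*(5/4 - 1/4*2) = -18*(5/4 - 1/2) = -18*3/4 = -6*9/4 = -27/2 ≈ -13.500)
N + Y(7, x(-3, 13)) = -27/2 + (-1 + (4/3)*13) = -27/2 + (-1 + 52/3) = -27/2 + 49/3 = 17/6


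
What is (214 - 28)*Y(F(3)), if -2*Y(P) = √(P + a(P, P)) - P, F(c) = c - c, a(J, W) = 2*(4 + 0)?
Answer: -186*√2 ≈ -263.04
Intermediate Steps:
a(J, W) = 8 (a(J, W) = 2*4 = 8)
F(c) = 0
Y(P) = P/2 - √(8 + P)/2 (Y(P) = -(√(P + 8) - P)/2 = -(√(8 + P) - P)/2 = P/2 - √(8 + P)/2)
(214 - 28)*Y(F(3)) = (214 - 28)*((½)*0 - √(8 + 0)/2) = 186*(0 - √2) = 186*(-√2) = -186*√2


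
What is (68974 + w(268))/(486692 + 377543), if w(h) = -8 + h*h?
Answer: 28158/172847 ≈ 0.16291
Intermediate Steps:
w(h) = -8 + h**2
(68974 + w(268))/(486692 + 377543) = (68974 + (-8 + 268**2))/(486692 + 377543) = (68974 + (-8 + 71824))/864235 = (68974 + 71816)*(1/864235) = 140790*(1/864235) = 28158/172847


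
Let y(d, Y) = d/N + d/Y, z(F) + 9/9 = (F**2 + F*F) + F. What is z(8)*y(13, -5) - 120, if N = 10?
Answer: -591/2 ≈ -295.50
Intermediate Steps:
z(F) = -1 + F + 2*F**2 (z(F) = -1 + ((F**2 + F*F) + F) = -1 + ((F**2 + F**2) + F) = -1 + (2*F**2 + F) = -1 + (F + 2*F**2) = -1 + F + 2*F**2)
y(d, Y) = d/10 + d/Y
z(8)*y(13, -5) - 120 = (-1 + 8 + 2*8**2)*((1/10)*13 + 13/(-5)) - 120 = (-1 + 8 + 2*64)*(13/10 + 13*(-1/5)) - 120 = (-1 + 8 + 128)*(13/10 - 13/5) - 120 = 135*(-13/10) - 120 = -351/2 - 120 = -591/2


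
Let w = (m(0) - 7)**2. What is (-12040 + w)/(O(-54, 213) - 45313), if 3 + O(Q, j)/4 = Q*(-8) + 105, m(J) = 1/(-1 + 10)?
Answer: 971396/3497337 ≈ 0.27775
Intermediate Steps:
m(J) = 1/9
O(Q, j) = 408 - 32*Q (O(Q, j) = -12 + 4*(Q*(-8) + 105) = -12 + 4*(-8*Q + 105) = -12 + 4*(105 - 8*Q) = -12 + (420 - 32*Q) = 408 - 32*Q)
w = 3844/81 (w = (1/9 - 7)**2 = (-62/9)**2 = 3844/81 ≈ 47.457)
(-12040 + w)/(O(-54, 213) - 45313) = (-12040 + 3844/81)/((408 - 32*(-54)) - 45313) = -971396/(81*((408 + 1728) - 45313)) = -971396/(81*(2136 - 45313)) = -971396/81/(-43177) = -971396/81*(-1/43177) = 971396/3497337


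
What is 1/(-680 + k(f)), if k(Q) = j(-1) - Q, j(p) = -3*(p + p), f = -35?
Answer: -1/639 ≈ -0.0015649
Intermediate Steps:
j(p) = -6*p
k(Q) = 6 - Q (k(Q) = -6*(-1) - Q = 6 - Q)
1/(-680 + k(f)) = 1/(-680 + (6 - 1*(-35))) = 1/(-680 + (6 + 35)) = 1/(-680 + 41) = 1/(-639) = -1/639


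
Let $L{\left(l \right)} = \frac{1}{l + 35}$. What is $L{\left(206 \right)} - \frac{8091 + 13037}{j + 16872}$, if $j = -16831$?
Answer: $- \frac{5091807}{9881} \approx -515.31$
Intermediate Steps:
$L{\left(l \right)} = \frac{1}{35 + l}$
$L{\left(206 \right)} - \frac{8091 + 13037}{j + 16872} = \frac{1}{35 + 206} - \frac{8091 + 13037}{-16831 + 16872} = \frac{1}{241} - \frac{21128}{41} = - \frac{5091807}{9881}$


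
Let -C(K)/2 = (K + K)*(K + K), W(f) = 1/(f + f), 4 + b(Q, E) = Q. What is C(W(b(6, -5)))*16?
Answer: -8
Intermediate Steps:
b(Q, E) = -4 + Q
W(f) = 1/(2*f)
C(K) = -8*K**2 (C(K) = -2*(K + K)*(K + K) = -2*2*K*2*K = -8*K**2)
C(W(b(6, -5)))*16 = -8*1/(4*(-4 + 6)**2)*16 = -8*((1/2)/2)**2*16 = -8*((1/2)*(1/2))**2*16 = -8*(1/4)**2*16 = -8*1/16*16 = -1/2*16 = -8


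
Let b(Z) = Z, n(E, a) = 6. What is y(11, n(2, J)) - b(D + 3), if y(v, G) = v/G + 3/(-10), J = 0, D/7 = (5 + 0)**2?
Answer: -2647/15 ≈ -176.47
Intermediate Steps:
D = 175 (D = 7*(5 + 0)**2 = 7*5**2 = 7*25 = 175)
y(v, G) = -3/10 + v/G (y(v, G) = v/G + 3*(-1/10) = v/G - 3/10 = -3/10 + v/G)
y(11, n(2, J)) - b(D + 3) = (-3/10 + 11/6) - (175 + 3) = (-3/10 + 11*(1/6)) - 1*178 = (-3/10 + 11/6) - 178 = 23/15 - 178 = -2647/15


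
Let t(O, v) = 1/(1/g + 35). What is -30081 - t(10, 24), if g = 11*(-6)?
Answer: -69457095/2309 ≈ -30081.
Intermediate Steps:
g = -66
t(O, v) = 66/2309 (t(O, v) = 1/(1/(-66) + 35) = 1/(-1/66 + 35) = 1/(2309/66) = 66/2309)
-30081 - t(10, 24) = -30081 - 1*66/2309 = -30081 - 66/2309 = -69457095/2309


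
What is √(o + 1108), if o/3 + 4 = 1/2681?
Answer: √7877794099/2681 ≈ 33.106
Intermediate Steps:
o = -32169/2681 (o = -12 + 3/2681 = -32169/2681 ≈ -11.999)
√(o + 1108) = √(-32169/2681 + 1108) = √(2938379/2681) = √7877794099/2681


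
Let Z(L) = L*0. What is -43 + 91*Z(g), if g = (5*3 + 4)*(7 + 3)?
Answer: -43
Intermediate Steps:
g = 190 (g = (15 + 4)*10 = 19*10 = 190)
Z(L) = 0
-43 + 91*Z(g) = -43 + 91*0 = -43 + 0 = -43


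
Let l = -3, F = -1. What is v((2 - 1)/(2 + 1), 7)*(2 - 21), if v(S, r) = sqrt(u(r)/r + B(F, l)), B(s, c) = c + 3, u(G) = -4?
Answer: -38*I*sqrt(7)/7 ≈ -14.363*I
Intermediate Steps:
B(s, c) = 3 + c
v(S, r) = 2*sqrt(-1/r) (v(S, r) = sqrt(-4/r + (3 - 3)) = sqrt(-4/r + 0) = sqrt(-4/r) = 2*sqrt(-1/r))
v((2 - 1)/(2 + 1), 7)*(2 - 21) = (2*sqrt(-1/7))*(2 - 21) = (2*sqrt(-1*1/7))*(-19) = (2*sqrt(-1/7))*(-19) = (2*(I*sqrt(7)/7))*(-19) = (2*I*sqrt(7)/7)*(-19) = -38*I*sqrt(7)/7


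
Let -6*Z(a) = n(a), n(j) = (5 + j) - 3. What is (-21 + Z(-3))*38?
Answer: -2375/3 ≈ -791.67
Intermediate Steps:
n(j) = 2 + j
Z(a) = -⅓ - a/6 (Z(a) = -(2 + a)/6 = -⅓ - a/6)
(-21 + Z(-3))*38 = (-21 + (-⅓ - ⅙*(-3)))*38 = (-21 + (-⅓ + ½))*38 = (-21 + ⅙)*38 = -125/6*38 = -2375/3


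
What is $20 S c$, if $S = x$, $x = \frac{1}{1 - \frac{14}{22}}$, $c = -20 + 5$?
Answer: $-825$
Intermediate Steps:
$c = -15$
$x = \frac{11}{4}$ ($x = \frac{1}{1 - \frac{7}{11}} = \frac{1}{\frac{4}{11}} = \frac{11}{4} \approx 2.75$)
$S = \frac{11}{4} \approx 2.75$
$20 S c = 20 \cdot \frac{11}{4} \left(-15\right) = 55 \left(-15\right) = -825$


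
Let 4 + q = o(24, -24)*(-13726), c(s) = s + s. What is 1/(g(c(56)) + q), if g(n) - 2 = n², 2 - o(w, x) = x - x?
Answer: -1/14910 ≈ -6.7069e-5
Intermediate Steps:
c(s) = 2*s
o(w, x) = 2 (o(w, x) = 2 - (x - x) = 2 - 1*0 = 2 + 0 = 2)
q = -27456 (q = -4 + 2*(-13726) = -4 - 27452 = -27456)
g(n) = 2 + n²
1/(g(c(56)) + q) = 1/((2 + (2*56)²) - 27456) = 1/((2 + 112²) - 27456) = 1/((2 + 12544) - 27456) = 1/(12546 - 27456) = 1/(-14910) = -1/14910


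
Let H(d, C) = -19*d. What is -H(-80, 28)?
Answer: -1520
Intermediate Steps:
-H(-80, 28) = -(-19)*(-80) = -1*1520 = -1520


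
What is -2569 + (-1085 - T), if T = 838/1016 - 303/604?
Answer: -70078955/19177 ≈ -3654.3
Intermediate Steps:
T = 6197/19177 (T = 838*(1/1016) - 303*1/604 = 419/508 - 303/604 = 6197/19177 ≈ 0.32315)
-2569 + (-1085 - T) = -2569 + (-1085 - 1*6197/19177) = -2569 + (-1085 - 6197/19177) = -2569 - 20813242/19177 = -70078955/19177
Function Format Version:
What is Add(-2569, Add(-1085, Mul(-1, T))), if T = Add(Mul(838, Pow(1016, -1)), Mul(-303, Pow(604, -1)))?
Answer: Rational(-70078955, 19177) ≈ -3654.3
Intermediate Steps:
T = Rational(6197, 19177) (T = Add(Mul(838, Rational(1, 1016)), Mul(-303, Rational(1, 604))) = Add(Rational(419, 508), Rational(-303, 604)) = Rational(6197, 19177) ≈ 0.32315)
Add(-2569, Add(-1085, Mul(-1, T))) = Add(-2569, Add(-1085, Mul(-1, Rational(6197, 19177)))) = Add(-2569, Add(-1085, Rational(-6197, 19177))) = Add(-2569, Rational(-20813242, 19177)) = Rational(-70078955, 19177)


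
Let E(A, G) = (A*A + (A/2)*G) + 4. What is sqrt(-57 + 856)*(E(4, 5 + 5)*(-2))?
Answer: -80*sqrt(799) ≈ -2261.3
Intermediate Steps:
E(A, G) = 4 + A**2 + A*G/2 (E(A, G) = (A**2 + (A*(1/2))*G) + 4 = (A**2 + (A/2)*G) + 4 = (A**2 + A*G/2) + 4 = 4 + A**2 + A*G/2)
sqrt(-57 + 856)*(E(4, 5 + 5)*(-2)) = sqrt(-57 + 856)*((4 + 4**2 + (1/2)*4*(5 + 5))*(-2)) = sqrt(799)*((4 + 16 + (1/2)*4*10)*(-2)) = sqrt(799)*((4 + 16 + 20)*(-2)) = sqrt(799)*(40*(-2)) = sqrt(799)*(-80) = -80*sqrt(799)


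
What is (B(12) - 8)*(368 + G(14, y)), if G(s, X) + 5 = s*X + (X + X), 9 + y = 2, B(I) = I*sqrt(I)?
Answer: -2008 + 6024*sqrt(3) ≈ 8425.9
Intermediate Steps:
B(I) = I**(3/2)
y = -7 (y = -9 + 2 = -7)
G(s, X) = -5 + 2*X + X*s (G(s, X) = -5 + (s*X + (X + X)) = -5 + (X*s + 2*X) = -5 + (2*X + X*s) = -5 + 2*X + X*s)
(B(12) - 8)*(368 + G(14, y)) = (12**(3/2) - 8)*(368 + (-5 + 2*(-7) - 7*14)) = (24*sqrt(3) - 8)*(368 + (-5 - 14 - 98)) = (-8 + 24*sqrt(3))*(368 - 117) = (-8 + 24*sqrt(3))*251 = -2008 + 6024*sqrt(3)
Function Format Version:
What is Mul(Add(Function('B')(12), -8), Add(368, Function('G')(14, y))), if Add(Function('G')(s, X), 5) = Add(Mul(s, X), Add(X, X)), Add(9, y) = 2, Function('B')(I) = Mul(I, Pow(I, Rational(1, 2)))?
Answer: Add(-2008, Mul(6024, Pow(3, Rational(1, 2)))) ≈ 8425.9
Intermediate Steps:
Function('B')(I) = Pow(I, Rational(3, 2))
y = -7 (y = Add(-9, 2) = -7)
Function('G')(s, X) = Add(-5, Mul(2, X), Mul(X, s)) (Function('G')(s, X) = Add(-5, Add(Mul(s, X), Add(X, X))) = Add(-5, Add(Mul(X, s), Mul(2, X))) = Add(-5, Add(Mul(2, X), Mul(X, s))) = Add(-5, Mul(2, X), Mul(X, s)))
Mul(Add(Function('B')(12), -8), Add(368, Function('G')(14, y))) = Mul(Add(Pow(12, Rational(3, 2)), -8), Add(368, Add(-5, Mul(2, -7), Mul(-7, 14)))) = Mul(Add(Mul(24, Pow(3, Rational(1, 2))), -8), Add(368, Add(-5, -14, -98))) = Mul(Add(-8, Mul(24, Pow(3, Rational(1, 2)))), Add(368, -117)) = Mul(Add(-8, Mul(24, Pow(3, Rational(1, 2)))), 251) = Add(-2008, Mul(6024, Pow(3, Rational(1, 2))))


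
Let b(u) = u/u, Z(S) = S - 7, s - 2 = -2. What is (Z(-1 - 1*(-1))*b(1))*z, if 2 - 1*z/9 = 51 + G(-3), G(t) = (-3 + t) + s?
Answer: 2709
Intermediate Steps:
s = 0 (s = 2 - 2 = 0)
Z(S) = -7 + S
G(t) = -3 + t (G(t) = (-3 + t) + 0 = -3 + t)
b(u) = 1
z = -387 (z = 18 - 9*(51 + (-3 - 3)) = 18 - 9*(51 - 6) = 18 - 9*45 = 18 - 405 = -387)
(Z(-1 - 1*(-1))*b(1))*z = ((-7 + (-1 - 1*(-1)))*1)*(-387) = ((-7 + (-1 + 1))*1)*(-387) = ((-7 + 0)*1)*(-387) = -7*1*(-387) = -7*(-387) = 2709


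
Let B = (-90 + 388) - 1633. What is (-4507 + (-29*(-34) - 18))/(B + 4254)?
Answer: -3539/2919 ≈ -1.2124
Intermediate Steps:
B = -1335 (B = 298 - 1633 = -1335)
(-4507 + (-29*(-34) - 18))/(B + 4254) = (-4507 + (-29*(-34) - 18))/(-1335 + 4254) = (-4507 + (986 - 18))/2919 = (-4507 + 968)*(1/2919) = -3539*1/2919 = -3539/2919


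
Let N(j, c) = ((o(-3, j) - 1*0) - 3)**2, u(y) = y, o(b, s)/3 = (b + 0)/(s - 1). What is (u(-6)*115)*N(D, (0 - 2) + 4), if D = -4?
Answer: -4968/5 ≈ -993.60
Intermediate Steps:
o(b, s) = 3*b/(-1 + s) (o(b, s) = 3*((b + 0)/(s - 1)) = 3*(b/(-1 + s)) = 3*b/(-1 + s))
N(j, c) = (-3 - 9/(-1 + j))**2 (N(j, c) = ((3*(-3)/(-1 + j) - 1*0) - 3)**2 = ((-9/(-1 + j) + 0) - 3)**2 = (-9/(-1 + j) - 3)**2 = (-3 - 9/(-1 + j))**2)
(u(-6)*115)*N(D, (0 - 2) + 4) = (-6*115)*(9*(2 - 4)**2/(-1 - 4)**2) = -6210*(-2)**2/(-5)**2 = -6210*4/25 = -690*36/25 = -4968/5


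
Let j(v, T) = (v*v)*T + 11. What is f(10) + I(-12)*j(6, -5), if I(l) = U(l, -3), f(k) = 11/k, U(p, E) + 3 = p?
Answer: 25361/10 ≈ 2536.1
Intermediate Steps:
U(p, E) = -3 + p
I(l) = -3 + l
j(v, T) = 11 + T*v² (j(v, T) = v²*T + 11 = T*v² + 11 = 11 + T*v²)
f(10) + I(-12)*j(6, -5) = 11/10 + (-3 - 12)*(11 - 5*6²) = 11*(⅒) - 15*(11 - 5*36) = 11/10 - 15*(11 - 180) = 11/10 - 15*(-169) = 11/10 + 2535 = 25361/10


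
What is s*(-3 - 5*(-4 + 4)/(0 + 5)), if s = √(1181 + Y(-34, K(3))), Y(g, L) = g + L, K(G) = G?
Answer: -15*√46 ≈ -101.73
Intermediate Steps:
Y(g, L) = L + g
s = 5*√46 (s = √(1181 + (3 - 34)) = √(1181 - 31) = √1150 = 5*√46 ≈ 33.912)
s*(-3 - 5*(-4 + 4)/(0 + 5)) = (5*√46)*(-3 - 5*(-4 + 4)/(0 + 5)) = (5*√46)*(-3 - 0/5) = (5*√46)*(-3 - 5*0) = (5*√46)*(-3 + 0) = (5*√46)*(-3) = -15*√46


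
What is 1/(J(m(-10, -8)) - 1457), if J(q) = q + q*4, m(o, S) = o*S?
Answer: -1/1057 ≈ -0.00094607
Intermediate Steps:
m(o, S) = S*o
J(q) = 5*q (J(q) = q + 4*q = 5*q)
1/(J(m(-10, -8)) - 1457) = 1/(5*(-8*(-10)) - 1457) = 1/(5*80 - 1457) = 1/(400 - 1457) = 1/(-1057) = -1/1057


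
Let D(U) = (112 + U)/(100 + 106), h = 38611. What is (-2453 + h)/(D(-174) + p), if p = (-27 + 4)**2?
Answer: 1862137/27228 ≈ 68.391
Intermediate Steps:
D(U) = 56/103 + U/206 (D(U) = (112 + U)/206 = (112 + U)*(1/206) = 56/103 + U/206)
p = 529 (p = (-23)**2 = 529)
(-2453 + h)/(D(-174) + p) = (-2453 + 38611)/((56/103 + (1/206)*(-174)) + 529) = 36158/((56/103 - 87/103) + 529) = 36158/(-31/103 + 529) = 36158/(54456/103) = 36158*(103/54456) = 1862137/27228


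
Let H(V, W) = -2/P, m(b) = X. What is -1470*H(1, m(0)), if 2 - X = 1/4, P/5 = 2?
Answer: 294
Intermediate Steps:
P = 10 (P = 5*2 = 10)
X = 7/4 (X = 2 - 1/4 = 2 - 1*¼ = 2 - ¼ = 7/4 ≈ 1.7500)
m(b) = 7/4
H(V, W) = -⅕ (H(V, W) = -2/10 = -2*⅒ = -⅕)
-1470*H(1, m(0)) = -1470*(-⅕) = 294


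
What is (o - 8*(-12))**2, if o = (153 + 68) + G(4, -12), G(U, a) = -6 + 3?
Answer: 98596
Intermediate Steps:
G(U, a) = -3
o = 218 (o = (153 + 68) - 3 = 221 - 3 = 218)
(o - 8*(-12))**2 = (218 - 8*(-12))**2 = (218 + 96)**2 = 314**2 = 98596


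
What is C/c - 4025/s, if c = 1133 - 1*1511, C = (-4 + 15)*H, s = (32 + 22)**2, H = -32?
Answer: -9167/20412 ≈ -0.44910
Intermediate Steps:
s = 2916 (s = 54**2 = 2916)
C = -352 (C = (-4 + 15)*(-32) = 11*(-32) = -352)
c = -378 (c = 1133 - 1511 = -378)
C/c - 4025/s = -352/(-378) - 4025/2916 = -352*(-1/378) - 4025*1/2916 = 176/189 - 4025/2916 = -9167/20412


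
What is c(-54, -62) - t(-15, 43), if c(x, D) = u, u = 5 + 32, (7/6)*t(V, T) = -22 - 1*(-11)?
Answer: 325/7 ≈ 46.429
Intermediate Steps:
t(V, T) = -66/7 (t(V, T) = 6*(-22 - 1*(-11))/7 = 6*(-22 + 11)/7 = (6/7)*(-11) = -66/7)
u = 37
c(x, D) = 37
c(-54, -62) - t(-15, 43) = 37 - 1*(-66/7) = 37 + 66/7 = 325/7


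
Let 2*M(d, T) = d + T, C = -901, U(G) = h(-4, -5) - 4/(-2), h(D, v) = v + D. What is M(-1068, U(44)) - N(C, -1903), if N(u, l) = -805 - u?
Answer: -1267/2 ≈ -633.50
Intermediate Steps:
h(D, v) = D + v
U(G) = -7 (U(G) = (-4 - 5) - 4/(-2) = -9 - 4*(-½) = -9 + 2 = -7)
M(d, T) = T/2 + d/2 (M(d, T) = (d + T)/2 = (T + d)/2 = T/2 + d/2)
M(-1068, U(44)) - N(C, -1903) = ((½)*(-7) + (½)*(-1068)) - (-805 - 1*(-901)) = (-7/2 - 534) - (-805 + 901) = -1075/2 - 1*96 = -1075/2 - 96 = -1267/2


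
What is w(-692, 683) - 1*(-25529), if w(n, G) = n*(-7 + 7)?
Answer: 25529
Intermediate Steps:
w(n, G) = 0 (w(n, G) = n*0 = 0)
w(-692, 683) - 1*(-25529) = 0 - 1*(-25529) = 0 + 25529 = 25529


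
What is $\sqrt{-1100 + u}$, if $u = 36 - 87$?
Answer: $i \sqrt{1151} \approx 33.926 i$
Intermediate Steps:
$u = -51$ ($u = 36 - 87 = -51$)
$\sqrt{-1100 + u} = \sqrt{-1100 - 51} = \sqrt{-1151} = i \sqrt{1151}$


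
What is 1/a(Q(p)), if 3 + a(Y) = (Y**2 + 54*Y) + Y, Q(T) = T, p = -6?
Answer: -1/297 ≈ -0.0033670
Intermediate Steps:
a(Y) = -3 + Y**2 + 55*Y (a(Y) = -3 + ((Y**2 + 54*Y) + Y) = -3 + (Y**2 + 55*Y) = -3 + Y**2 + 55*Y)
1/a(Q(p)) = 1/(-3 + (-6)**2 + 55*(-6)) = 1/(-3 + 36 - 330) = 1/(-297) = -1/297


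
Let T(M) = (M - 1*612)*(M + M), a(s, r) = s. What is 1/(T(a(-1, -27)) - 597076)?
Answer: -1/595850 ≈ -1.6783e-6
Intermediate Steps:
T(M) = 2*M*(-612 + M) (T(M) = (M - 612)*(2*M) = (-612 + M)*(2*M) = 2*M*(-612 + M))
1/(T(a(-1, -27)) - 597076) = 1/(2*(-1)*(-612 - 1) - 597076) = 1/(2*(-1)*(-613) - 597076) = 1/(1226 - 597076) = 1/(-595850) = -1/595850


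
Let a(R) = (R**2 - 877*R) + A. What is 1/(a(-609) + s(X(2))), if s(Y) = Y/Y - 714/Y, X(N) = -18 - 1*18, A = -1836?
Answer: 6/5418953 ≈ 1.1072e-6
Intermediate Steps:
a(R) = -1836 + R**2 - 877*R (a(R) = (R**2 - 877*R) - 1836 = -1836 + R**2 - 877*R)
X(N) = -36 (X(N) = -18 - 18 = -36)
s(Y) = 1 - 714/Y
1/(a(-609) + s(X(2))) = 1/((-1836 + (-609)**2 - 877*(-609)) + (-714 - 36)/(-36)) = 1/((-1836 + 370881 + 534093) - 1/36*(-750)) = 1/(903138 + 125/6) = 1/(5418953/6) = 6/5418953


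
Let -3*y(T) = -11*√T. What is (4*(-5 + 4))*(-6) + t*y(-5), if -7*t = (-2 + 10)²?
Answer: 24 - 704*I*√5/21 ≈ 24.0 - 74.962*I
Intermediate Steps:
y(T) = 11*√T/3 (y(T) = -(-11)*√T/3 = 11*√T/3)
t = -64/7 (t = -(-2 + 10)²/7 = -⅐*8² = -⅐*64 = -64/7 ≈ -9.1429)
(4*(-5 + 4))*(-6) + t*y(-5) = (4*(-5 + 4))*(-6) - 704*√(-5)/21 = (4*(-1))*(-6) - 704*I*√5/21 = -4*(-6) - 704*I*√5/21 = 24 - 704*I*√5/21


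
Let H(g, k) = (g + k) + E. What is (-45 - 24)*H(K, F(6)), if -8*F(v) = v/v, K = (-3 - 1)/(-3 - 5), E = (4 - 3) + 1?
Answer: -1311/8 ≈ -163.88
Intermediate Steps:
E = 2 (E = 1 + 1 = 2)
K = ½ (K = -4/(-8) = -4*(-⅛) = ½ ≈ 0.50000)
F(v) = -⅛ (F(v) = -v/(8*v) = -⅛*1 = -⅛)
H(g, k) = 2 + g + k (H(g, k) = (g + k) + 2 = 2 + g + k)
(-45 - 24)*H(K, F(6)) = (-45 - 24)*(2 + ½ - ⅛) = -69*19/8 = -1311/8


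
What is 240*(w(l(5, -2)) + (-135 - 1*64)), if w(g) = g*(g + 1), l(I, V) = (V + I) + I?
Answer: -30480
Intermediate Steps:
l(I, V) = V + 2*I (l(I, V) = (I + V) + I = V + 2*I)
w(g) = g*(1 + g)
240*(w(l(5, -2)) + (-135 - 1*64)) = 240*((-2 + 2*5)*(1 + (-2 + 2*5)) + (-135 - 1*64)) = 240*((-2 + 10)*(1 + (-2 + 10)) + (-135 - 64)) = 240*(8*(1 + 8) - 199) = 240*(8*9 - 199) = 240*(72 - 199) = 240*(-127) = -30480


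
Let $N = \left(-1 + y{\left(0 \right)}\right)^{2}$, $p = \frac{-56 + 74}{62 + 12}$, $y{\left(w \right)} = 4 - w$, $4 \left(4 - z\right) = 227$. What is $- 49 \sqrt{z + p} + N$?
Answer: $9 - \frac{49 i \sqrt{287527}}{74} \approx 9.0 - 355.06 i$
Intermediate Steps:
$z = - \frac{211}{4}$ ($z = 4 - \frac{227}{4} = - \frac{211}{4} \approx -52.75$)
$p = \frac{9}{37}$ ($p = \frac{18}{74} = 18 \cdot \frac{1}{74} = \frac{9}{37} \approx 0.24324$)
$N = 9$ ($N = \left(-1 + \left(4 - 0\right)\right)^{2} = \left(-1 + \left(4 + 0\right)\right)^{2} = \left(-1 + 4\right)^{2} = 3^{2} = 9$)
$- 49 \sqrt{z + p} + N = - 49 \sqrt{- \frac{211}{4} + \frac{9}{37}} + 9 = - 49 \sqrt{- \frac{7771}{148}} + 9 = - 49 \frac{i \sqrt{287527}}{74} + 9 = - \frac{49 i \sqrt{287527}}{74} + 9 = 9 - \frac{49 i \sqrt{287527}}{74}$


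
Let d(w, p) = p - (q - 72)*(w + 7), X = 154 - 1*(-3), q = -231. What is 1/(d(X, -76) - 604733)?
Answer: -1/555117 ≈ -1.8014e-6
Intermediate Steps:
X = 157 (X = 154 + 3 = 157)
d(w, p) = 2121 + p + 303*w (d(w, p) = p - (-231 - 72)*(w + 7) = p - (-303)*(7 + w) = p - (-2121 - 303*w) = p + (2121 + 303*w) = 2121 + p + 303*w)
1/(d(X, -76) - 604733) = 1/((2121 - 76 + 303*157) - 604733) = 1/((2121 - 76 + 47571) - 604733) = 1/(49616 - 604733) = 1/(-555117) = -1/555117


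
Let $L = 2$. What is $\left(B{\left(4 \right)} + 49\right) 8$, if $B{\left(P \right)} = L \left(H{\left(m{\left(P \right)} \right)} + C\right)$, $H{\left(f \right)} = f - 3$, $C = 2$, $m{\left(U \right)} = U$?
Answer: $440$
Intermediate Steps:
$H{\left(f \right)} = -3 + f$
$B{\left(P \right)} = -2 + 2 P$ ($B{\left(P \right)} = 2 \left(\left(-3 + P\right) + 2\right) = 2 \left(-1 + P\right) = -2 + 2 P$)
$\left(B{\left(4 \right)} + 49\right) 8 = \left(\left(-2 + 2 \cdot 4\right) + 49\right) 8 = \left(\left(-2 + 8\right) + 49\right) 8 = \left(6 + 49\right) 8 = 55 \cdot 8 = 440$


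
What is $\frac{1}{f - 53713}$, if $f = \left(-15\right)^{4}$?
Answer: $- \frac{1}{3088} \approx -0.00032383$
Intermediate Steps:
$f = 50625$
$\frac{1}{f - 53713} = \frac{1}{50625 - 53713} = \frac{1}{-3088} = - \frac{1}{3088}$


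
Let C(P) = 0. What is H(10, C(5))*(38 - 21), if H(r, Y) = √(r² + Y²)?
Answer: 170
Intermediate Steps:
H(r, Y) = √(Y² + r²)
H(10, C(5))*(38 - 21) = √(0² + 10²)*(38 - 21) = √(0 + 100)*17 = √100*17 = 10*17 = 170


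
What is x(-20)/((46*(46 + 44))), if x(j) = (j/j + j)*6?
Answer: -19/690 ≈ -0.027536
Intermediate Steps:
x(j) = 6 + 6*j (x(j) = (1 + j)*6 = 6 + 6*j)
x(-20)/((46*(46 + 44))) = (6 + 6*(-20))/((46*(46 + 44))) = (6 - 120)/((46*90)) = -114/4140 = -114*1/4140 = -19/690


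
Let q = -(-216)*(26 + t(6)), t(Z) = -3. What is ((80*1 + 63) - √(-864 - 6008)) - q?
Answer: -4825 - 2*I*√1718 ≈ -4825.0 - 82.898*I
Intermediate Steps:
q = 4968 (q = -(-216)*(26 - 3) = -(-216)*23 = -12*(-414) = 4968)
((80*1 + 63) - √(-864 - 6008)) - q = ((80*1 + 63) - √(-864 - 6008)) - 1*4968 = ((80 + 63) - √(-6872)) - 4968 = (143 - 2*I*√1718) - 4968 = -4825 - 2*I*√1718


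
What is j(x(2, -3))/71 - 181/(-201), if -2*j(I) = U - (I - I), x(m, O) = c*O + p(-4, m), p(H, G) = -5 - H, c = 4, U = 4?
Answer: 12449/14271 ≈ 0.87233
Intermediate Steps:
x(m, O) = -1 + 4*O (x(m, O) = 4*O + (-5 - 1*(-4)) = 4*O + (-5 + 4) = 4*O - 1 = -1 + 4*O)
j(I) = -2 (j(I) = -(4 - (I - I))/2 = -(4 - 1*0)/2 = -(4 + 0)/2 = -½*4 = -2)
j(x(2, -3))/71 - 181/(-201) = -2/71 - 181/(-201) = -2*1/71 - 181*(-1/201) = -2/71 + 181/201 = 12449/14271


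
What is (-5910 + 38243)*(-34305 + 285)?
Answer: -1099968660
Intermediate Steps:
(-5910 + 38243)*(-34305 + 285) = 32333*(-34020) = -1099968660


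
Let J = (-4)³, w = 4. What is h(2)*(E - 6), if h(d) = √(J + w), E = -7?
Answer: -26*I*√15 ≈ -100.7*I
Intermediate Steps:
J = -64
h(d) = 2*I*√15 (h(d) = √(-64 + 4) = √(-60) = 2*I*√15)
h(2)*(E - 6) = (2*I*√15)*(-7 - 6) = (2*I*√15)*(-13) = -26*I*√15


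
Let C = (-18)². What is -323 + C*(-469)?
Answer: -152279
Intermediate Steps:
C = 324
-323 + C*(-469) = -323 + 324*(-469) = -323 - 151956 = -152279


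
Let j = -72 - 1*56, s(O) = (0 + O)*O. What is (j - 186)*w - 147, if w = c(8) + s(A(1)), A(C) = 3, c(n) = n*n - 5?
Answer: -21499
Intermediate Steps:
c(n) = -5 + n² (c(n) = n² - 5 = -5 + n²)
s(O) = O² (s(O) = O*O = O²)
j = -128 (j = -72 - 56 = -128)
w = 68 (w = (-5 + 8²) + 3² = (-5 + 64) + 9 = 59 + 9 = 68)
(j - 186)*w - 147 = (-128 - 186)*68 - 147 = -314*68 - 147 = -21352 - 147 = -21499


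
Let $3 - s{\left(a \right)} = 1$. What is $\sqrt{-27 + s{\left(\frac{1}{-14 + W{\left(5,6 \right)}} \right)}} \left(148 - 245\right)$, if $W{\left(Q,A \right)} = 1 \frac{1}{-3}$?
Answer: $- 485 i \approx - 485.0 i$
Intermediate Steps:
$W{\left(Q,A \right)} = - \frac{1}{3}$ ($W{\left(Q,A \right)} = 1 \left(- \frac{1}{3}\right) = - \frac{1}{3}$)
$s{\left(a \right)} = 2$ ($s{\left(a \right)} = 3 - 1 = 2$)
$\sqrt{-27 + s{\left(\frac{1}{-14 + W{\left(5,6 \right)}} \right)}} \left(148 - 245\right) = \sqrt{-27 + 2} \left(148 - 245\right) = \sqrt{-25} \left(-97\right) = 5 i \left(-97\right) = - 485 i$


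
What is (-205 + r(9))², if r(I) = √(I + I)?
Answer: 42043 - 1230*√2 ≈ 40304.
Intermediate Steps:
r(I) = √2*√I (r(I) = √(2*I) = √2*√I)
(-205 + r(9))² = (-205 + √2*√9)² = (-205 + √2*3)² = (-205 + 3*√2)²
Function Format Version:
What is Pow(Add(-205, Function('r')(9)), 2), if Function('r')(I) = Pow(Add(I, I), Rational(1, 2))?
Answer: Add(42043, Mul(-1230, Pow(2, Rational(1, 2)))) ≈ 40304.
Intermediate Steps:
Function('r')(I) = Mul(Pow(2, Rational(1, 2)), Pow(I, Rational(1, 2))) (Function('r')(I) = Pow(Mul(2, I), Rational(1, 2)) = Mul(Pow(2, Rational(1, 2)), Pow(I, Rational(1, 2))))
Pow(Add(-205, Function('r')(9)), 2) = Pow(Add(-205, Mul(Pow(2, Rational(1, 2)), Pow(9, Rational(1, 2)))), 2) = Pow(Add(-205, Mul(Pow(2, Rational(1, 2)), 3)), 2) = Pow(Add(-205, Mul(3, Pow(2, Rational(1, 2)))), 2)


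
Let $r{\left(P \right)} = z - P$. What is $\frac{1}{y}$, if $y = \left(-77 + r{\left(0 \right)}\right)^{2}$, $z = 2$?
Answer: $\frac{1}{5625} \approx 0.00017778$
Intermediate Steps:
$r{\left(P \right)} = 2 - P$
$y = 5625$ ($y = \left(-77 + \left(2 - 0\right)\right)^{2} = \left(-77 + \left(2 + 0\right)\right)^{2} = \left(-77 + 2\right)^{2} = \left(-75\right)^{2} = 5625$)
$\frac{1}{y} = \frac{1}{5625}$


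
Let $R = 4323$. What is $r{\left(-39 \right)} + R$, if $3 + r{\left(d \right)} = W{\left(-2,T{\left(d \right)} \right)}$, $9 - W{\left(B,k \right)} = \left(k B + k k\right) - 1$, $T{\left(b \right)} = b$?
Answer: $2731$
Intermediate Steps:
$W{\left(B,k \right)} = 10 - k^{2} - B k$ ($W{\left(B,k \right)} = 9 - \left(\left(k B + k k\right) - 1\right) = 9 - \left(\left(B k + k^{2}\right) - 1\right) = 9 - \left(\left(k^{2} + B k\right) - 1\right) = 9 - \left(-1 + k^{2} + B k\right) = 10 - k^{2} - B k$)
$r{\left(d \right)} = 7 - d^{2} + 2 d$ ($r{\left(d \right)} = -3 - \left(-10 + d^{2} - 2 d\right) = -3 + \left(10 - d^{2} + 2 d\right) = 7 - d^{2} + 2 d$)
$r{\left(-39 \right)} + R = \left(7 - \left(-39\right)^{2} + 2 \left(-39\right)\right) + 4323 = \left(7 - 1521 - 78\right) + 4323 = -1592 + 4323 = 2731$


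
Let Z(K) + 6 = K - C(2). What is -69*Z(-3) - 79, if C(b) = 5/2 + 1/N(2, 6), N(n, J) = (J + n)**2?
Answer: 45797/64 ≈ 715.58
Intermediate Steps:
C(b) = 161/64 (C(b) = 5/2 + 1/(6 + 2)**2 = 5*(1/2) + 1/8**2 = 5/2 + 1/64 = 161/64)
Z(K) = -545/64 + K (Z(K) = -6 + (K - 1*161/64) = -6 + (K - 161/64) = -6 + (-161/64 + K) = -545/64 + K)
-69*Z(-3) - 79 = -69*(-545/64 - 3) - 79 = -69*(-737/64) - 79 = 50853/64 - 79 = 45797/64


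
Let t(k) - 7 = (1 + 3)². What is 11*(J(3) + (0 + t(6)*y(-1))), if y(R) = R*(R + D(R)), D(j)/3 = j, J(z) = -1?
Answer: 1001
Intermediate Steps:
t(k) = 23 (t(k) = 7 + (1 + 3)² = 7 + 4² = 7 + 16 = 23)
D(j) = 3*j
y(R) = 4*R² (y(R) = R*(R + 3*R) = R*(4*R) = 4*R²)
11*(J(3) + (0 + t(6)*y(-1))) = 11*(-1 + (0 + 23*(4*(-1)²))) = 11*(-1 + (0 + 23*(4*1))) = 11*(-1 + (0 + 23*4)) = 11*(-1 + (0 + 92)) = 11*(-1 + 92) = 11*91 = 1001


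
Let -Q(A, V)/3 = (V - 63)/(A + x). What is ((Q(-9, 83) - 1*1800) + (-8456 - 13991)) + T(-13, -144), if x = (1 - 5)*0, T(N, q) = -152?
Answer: -73177/3 ≈ -24392.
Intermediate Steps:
x = 0 (x = -4*0 = 0)
Q(A, V) = -3*(-63 + V)/A (Q(A, V) = -3*(V - 63)/(A + 0) = -3*(-63 + V)/A)
((Q(-9, 83) - 1*1800) + (-8456 - 13991)) + T(-13, -144) = ((3*(63 - 1*83)/(-9) - 1*1800) + (-8456 - 13991)) - 152 = ((3*(-⅑)*(63 - 83) - 1800) - 22447) - 152 = ((3*(-⅑)*(-20) - 1800) - 22447) - 152 = ((20/3 - 1800) - 22447) - 152 = (-5380/3 - 22447) - 152 = -72721/3 - 152 = -73177/3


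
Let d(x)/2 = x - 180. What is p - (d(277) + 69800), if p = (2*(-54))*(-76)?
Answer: -61786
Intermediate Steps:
d(x) = -360 + 2*x (d(x) = 2*(x - 180) = 2*(-180 + x) = -360 + 2*x)
p = 8208 (p = -108*(-76) = 8208)
p - (d(277) + 69800) = 8208 - ((-360 + 2*277) + 69800) = 8208 - ((-360 + 554) + 69800) = 8208 - (194 + 69800) = 8208 - 1*69994 = 8208 - 69994 = -61786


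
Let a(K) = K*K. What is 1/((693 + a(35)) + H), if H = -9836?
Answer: -1/7918 ≈ -0.00012629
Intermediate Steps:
a(K) = K²
1/((693 + a(35)) + H) = 1/((693 + 35²) - 9836) = 1/((693 + 1225) - 9836) = 1/(1918 - 9836) = 1/(-7918) = -1/7918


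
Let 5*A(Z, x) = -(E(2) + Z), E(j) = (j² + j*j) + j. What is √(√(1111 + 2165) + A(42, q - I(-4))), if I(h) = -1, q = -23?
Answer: √(-260 + 150*√91)/5 ≈ 6.8437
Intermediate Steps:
E(j) = j + 2*j² (E(j) = (j² + j²) + j = 2*j² + j = j + 2*j²)
A(Z, x) = -2 - Z/5 (A(Z, x) = (-(2*(1 + 2*2) + Z))/5 = (-(2*(1 + 4) + Z))/5 = (-(2*5 + Z))/5 = (-(10 + Z))/5 = (-10 - Z)/5 = -2 - Z/5)
√(√(1111 + 2165) + A(42, q - I(-4))) = √(√(1111 + 2165) + (-2 - ⅕*42)) = √(√3276 + (-2 - 42/5)) = √(6*√91 - 52/5) = √(-52/5 + 6*√91)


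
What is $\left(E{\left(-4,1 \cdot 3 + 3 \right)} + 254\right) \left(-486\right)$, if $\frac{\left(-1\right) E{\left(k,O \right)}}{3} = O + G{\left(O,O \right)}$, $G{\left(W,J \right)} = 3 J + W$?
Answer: $-79704$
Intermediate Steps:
$G{\left(W,J \right)} = W + 3 J$
$E{\left(k,O \right)} = - 15 O$ ($E{\left(k,O \right)} = - 3 \left(O + \left(O + 3 O\right)\right) = - 3 \left(O + 4 O\right) = - 3 \cdot 5 O = - 15 O$)
$\left(E{\left(-4,1 \cdot 3 + 3 \right)} + 254\right) \left(-486\right) = \left(- 15 \left(1 \cdot 3 + 3\right) + 254\right) \left(-486\right) = \left(- 15 \left(3 + 3\right) + 254\right) \left(-486\right) = \left(\left(-15\right) 6 + 254\right) \left(-486\right) = \left(-90 + 254\right) \left(-486\right) = 164 \left(-486\right) = -79704$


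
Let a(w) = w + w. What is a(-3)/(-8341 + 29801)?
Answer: -3/10730 ≈ -0.00027959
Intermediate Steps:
a(w) = 2*w
a(-3)/(-8341 + 29801) = (2*(-3))/(-8341 + 29801) = -6/21460 = -6*1/21460 = -3/10730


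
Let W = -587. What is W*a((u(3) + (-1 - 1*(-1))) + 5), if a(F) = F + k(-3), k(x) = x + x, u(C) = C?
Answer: -1174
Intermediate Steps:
k(x) = 2*x
a(F) = -6 + F (a(F) = F + 2*(-3) = F - 6 = -6 + F)
W*a((u(3) + (-1 - 1*(-1))) + 5) = -587*(-6 + ((3 + (-1 - 1*(-1))) + 5)) = -587*(-6 + ((3 + (-1 + 1)) + 5)) = -587*(-6 + ((3 + 0) + 5)) = -587*(-6 + (3 + 5)) = -587*(-6 + 8) = -587*2 = -1174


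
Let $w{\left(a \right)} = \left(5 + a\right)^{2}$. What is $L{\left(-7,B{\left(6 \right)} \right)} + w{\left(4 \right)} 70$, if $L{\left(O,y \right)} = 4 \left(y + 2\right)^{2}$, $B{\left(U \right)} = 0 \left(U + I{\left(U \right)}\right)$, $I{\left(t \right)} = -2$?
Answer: $5686$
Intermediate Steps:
$B{\left(U \right)} = 0$ ($B{\left(U \right)} = 0 \left(U - 2\right) = 0 \left(-2 + U\right) = 0$)
$L{\left(O,y \right)} = 4 \left(2 + y\right)^{2}$
$L{\left(-7,B{\left(6 \right)} \right)} + w{\left(4 \right)} 70 = 4 \left(2 + 0\right)^{2} + \left(5 + 4\right)^{2} \cdot 70 = 4 \cdot 2^{2} + 9^{2} \cdot 70 = 4 \cdot 4 + 81 \cdot 70 = 16 + 5670 = 5686$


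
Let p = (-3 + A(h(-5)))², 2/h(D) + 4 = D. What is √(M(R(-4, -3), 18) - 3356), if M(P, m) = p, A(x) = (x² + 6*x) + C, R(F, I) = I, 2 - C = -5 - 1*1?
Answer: I*√21928115/81 ≈ 57.812*I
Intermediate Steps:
C = 8 (C = 2 - (-5 - 1*1) = 2 - (-5 - 1) = 2 - 1*(-6) = 2 + 6 = 8)
h(D) = 2/(-4 + D)
A(x) = 8 + x² + 6*x (A(x) = (x² + 6*x) + 8 = 8 + x² + 6*x)
p = 90601/6561 (p = (-3 + (8 + (2/(-4 - 5))² + 6*(2/(-4 - 5))))² = (-3 + (8 + (2/(-9))² + 6*(2/(-9))))² = (-3 + (8 + (2*(-⅑))² + 6*(2*(-⅑))))² = (-3 + (8 + (-2/9)² + 6*(-2/9)))² = (-3 + (8 + 4/81 - 4/3))² = (-3 + 544/81)² = (301/81)² = 90601/6561 ≈ 13.809)
M(P, m) = 90601/6561
√(M(R(-4, -3), 18) - 3356) = √(90601/6561 - 3356) = √(-21928115/6561) = I*√21928115/81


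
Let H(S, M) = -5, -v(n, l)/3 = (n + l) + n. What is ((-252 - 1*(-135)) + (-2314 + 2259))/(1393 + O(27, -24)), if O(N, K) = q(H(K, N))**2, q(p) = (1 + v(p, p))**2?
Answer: -172/4478849 ≈ -3.8403e-5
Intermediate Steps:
v(n, l) = -6*n - 3*l (v(n, l) = -3*((n + l) + n) = -3*((l + n) + n) = -3*(l + 2*n) = -6*n - 3*l)
q(p) = (1 - 9*p)**2 (q(p) = (1 + (-6*p - 3*p))**2 = (1 - 9*p)**2)
O(N, K) = 4477456 (O(N, K) = ((1 - 9*(-5))**2)**2 = ((1 + 45)**2)**2 = (46**2)**2 = 2116**2 = 4477456)
((-252 - 1*(-135)) + (-2314 + 2259))/(1393 + O(27, -24)) = ((-252 - 1*(-135)) + (-2314 + 2259))/(1393 + 4477456) = ((-252 + 135) - 55)/4478849 = (-117 - 55)*(1/4478849) = -172*1/4478849 = -172/4478849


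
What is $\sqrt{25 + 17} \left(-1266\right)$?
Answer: $- 1266 \sqrt{42} \approx -8204.6$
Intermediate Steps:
$\sqrt{25 + 17} \left(-1266\right) = \sqrt{42} \left(-1266\right) = - 1266 \sqrt{42}$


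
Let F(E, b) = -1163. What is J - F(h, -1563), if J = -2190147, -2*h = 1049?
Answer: -2188984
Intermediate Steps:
h = -1049/2 (h = -½*1049 = -1049/2 ≈ -524.50)
J - F(h, -1563) = -2190147 - 1*(-1163) = -2190147 + 1163 = -2188984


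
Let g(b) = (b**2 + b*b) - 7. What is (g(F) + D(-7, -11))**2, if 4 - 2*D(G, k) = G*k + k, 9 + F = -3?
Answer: 62500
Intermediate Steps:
F = -12 (F = -9 - 3 = -12)
g(b) = -7 + 2*b**2 (g(b) = (b**2 + b**2) - 7 = 2*b**2 - 7 = -7 + 2*b**2)
D(G, k) = 2 - k/2 - G*k/2 (D(G, k) = 2 - (G*k + k)/2 = 2 - (k + G*k)/2 = 2 + (-k/2 - G*k/2) = 2 - k/2 - G*k/2)
(g(F) + D(-7, -11))**2 = ((-7 + 2*(-12)**2) + (2 - 1/2*(-11) - 1/2*(-7)*(-11)))**2 = ((-7 + 2*144) + (2 + 11/2 - 77/2))**2 = ((-7 + 288) - 31)**2 = (281 - 31)**2 = 250**2 = 62500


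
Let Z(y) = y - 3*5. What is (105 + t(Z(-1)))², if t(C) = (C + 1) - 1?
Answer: 7921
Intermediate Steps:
Z(y) = -15 + y (Z(y) = y - 15 = -15 + y)
t(C) = C (t(C) = (1 + C) - 1 = C)
(105 + t(Z(-1)))² = (105 + (-15 - 1))² = (105 - 16)² = 89² = 7921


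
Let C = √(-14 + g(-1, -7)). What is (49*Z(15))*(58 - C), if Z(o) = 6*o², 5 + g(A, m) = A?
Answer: 3836700 - 132300*I*√5 ≈ 3.8367e+6 - 2.9583e+5*I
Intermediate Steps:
g(A, m) = -5 + A
C = 2*I*√5 (C = √(-14 + (-5 - 1)) = √(-14 - 6) = √(-20) = 2*I*√5 ≈ 4.4721*I)
(49*Z(15))*(58 - C) = (49*(6*15²))*(58 - 2*I*√5) = (49*(6*225))*(58 - 2*I*√5) = (49*1350)*(58 - 2*I*√5) = 66150*(58 - 2*I*√5) = 3836700 - 132300*I*√5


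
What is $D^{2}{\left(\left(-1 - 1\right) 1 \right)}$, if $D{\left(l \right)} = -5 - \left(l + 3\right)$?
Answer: $36$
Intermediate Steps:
$D{\left(l \right)} = -8 - l$ ($D{\left(l \right)} = -5 - \left(3 + l\right) = -8 - l$)
$D^{2}{\left(\left(-1 - 1\right) 1 \right)} = \left(-8 - \left(-1 - 1\right) 1\right)^{2} = \left(-8 - \left(-2\right) 1\right)^{2} = \left(-8 - -2\right)^{2} = \left(-8 + 2\right)^{2} = \left(-6\right)^{2} = 36$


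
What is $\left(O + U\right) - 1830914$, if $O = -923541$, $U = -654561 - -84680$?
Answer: $-3324336$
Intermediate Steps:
$U = -569881$ ($U = -654561 + 84680 = -569881$)
$\left(O + U\right) - 1830914 = \left(-923541 - 569881\right) - 1830914 = -1493422 - 1830914 = -3324336$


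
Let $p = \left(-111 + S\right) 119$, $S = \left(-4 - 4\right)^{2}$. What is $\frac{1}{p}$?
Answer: $- \frac{1}{5593} \approx -0.00017879$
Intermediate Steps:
$S = 64$ ($S = \left(-8\right)^{2} = 64$)
$p = -5593$ ($p = \left(-111 + 64\right) 119 = \left(-47\right) 119 = -5593$)
$\frac{1}{p} = \frac{1}{-5593} = - \frac{1}{5593}$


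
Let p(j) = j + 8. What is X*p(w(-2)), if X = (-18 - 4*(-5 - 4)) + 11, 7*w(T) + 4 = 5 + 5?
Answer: 1798/7 ≈ 256.86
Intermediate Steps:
w(T) = 6/7 (w(T) = -4/7 + (5 + 5)/7 = -4/7 + (⅐)*10 = -4/7 + 10/7 = 6/7)
p(j) = 8 + j
X = 29 (X = (-18 - 4*(-9)) + 11 = (-18 + 36) + 11 = 18 + 11 = 29)
X*p(w(-2)) = 29*(8 + 6/7) = 29*(62/7) = 1798/7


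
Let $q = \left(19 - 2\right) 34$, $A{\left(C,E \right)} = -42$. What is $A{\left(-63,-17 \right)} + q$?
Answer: $536$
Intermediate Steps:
$q = 578$ ($q = 17 \cdot 34 = 578$)
$A{\left(-63,-17 \right)} + q = -42 + 578 = 536$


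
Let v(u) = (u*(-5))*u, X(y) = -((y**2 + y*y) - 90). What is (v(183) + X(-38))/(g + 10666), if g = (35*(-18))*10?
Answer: -170243/4366 ≈ -38.993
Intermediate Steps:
X(y) = 90 - 2*y**2 (X(y) = -((y**2 + y**2) - 90) = -(2*y**2 - 90) = -(-90 + 2*y**2) = 90 - 2*y**2)
v(u) = -5*u**2 (v(u) = (-5*u)*u = -5*u**2)
g = -6300 (g = -630*10 = -6300)
(v(183) + X(-38))/(g + 10666) = (-5*183**2 + (90 - 2*(-38)**2))/(-6300 + 10666) = (-5*33489 + (90 - 2*1444))/4366 = (-167445 + (90 - 2888))*(1/4366) = (-167445 - 2798)*(1/4366) = -170243*1/4366 = -170243/4366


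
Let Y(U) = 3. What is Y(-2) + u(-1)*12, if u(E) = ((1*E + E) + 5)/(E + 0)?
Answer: -33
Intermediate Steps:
u(E) = (5 + 2*E)/E (u(E) = ((E + E) + 5)/E = (2*E + 5)/E = (5 + 2*E)/E)
Y(-2) + u(-1)*12 = 3 + (2 + 5/(-1))*12 = 3 + (2 + 5*(-1))*12 = 3 + (2 - 5)*12 = 3 - 3*12 = 3 - 36 = -33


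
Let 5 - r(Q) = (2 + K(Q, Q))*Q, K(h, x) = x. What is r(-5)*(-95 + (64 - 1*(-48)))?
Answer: -170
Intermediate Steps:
r(Q) = 5 - Q*(2 + Q) (r(Q) = 5 - (2 + Q)*Q = 5 - Q*(2 + Q))
r(-5)*(-95 + (64 - 1*(-48))) = (5 - 1*(-5)² - 2*(-5))*(-95 + (64 - 1*(-48))) = (5 - 1*25 + 10)*(-95 + (64 + 48)) = (5 - 25 + 10)*(-95 + 112) = -10*17 = -170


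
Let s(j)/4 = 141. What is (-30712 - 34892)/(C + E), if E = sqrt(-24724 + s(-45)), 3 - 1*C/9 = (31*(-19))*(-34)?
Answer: 11822300028/32474587009 + 262416*I*sqrt(1510)/32474587009 ≈ 0.36405 + 0.000314*I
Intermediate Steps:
C = -180207 (C = 27 - 9*31*(-19)*(-34) = 27 - (-5301)*(-34) = 27 - 9*20026 = 27 - 180234 = -180207)
s(j) = 564 (s(j) = 4*141 = 564)
E = 4*I*sqrt(1510) (E = sqrt(-24724 + 564) = sqrt(-24160) = 4*I*sqrt(1510) ≈ 155.43*I)
(-30712 - 34892)/(C + E) = (-30712 - 34892)/(-180207 + 4*I*sqrt(1510)) = -65604/(-180207 + 4*I*sqrt(1510))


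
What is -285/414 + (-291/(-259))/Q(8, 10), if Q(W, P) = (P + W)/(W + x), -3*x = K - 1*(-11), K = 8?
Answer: -31330/53613 ≈ -0.58437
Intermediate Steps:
x = -19/3 (x = -(8 - 1*(-11))/3 = -(8 + 11)/3 = -⅓*19 = -19/3 ≈ -6.3333)
Q(W, P) = (P + W)/(-19/3 + W) (Q(W, P) = (P + W)/(W - 19/3) = (P + W)/(-19/3 + W))
-285/414 + (-291/(-259))/Q(8, 10) = -285/414 + (-291/(-259))/((3*(10 + 8)/(-19 + 3*8))) = -285*1/414 + (-291*(-1/259))/((3*18/(-19 + 24))) = -95/138 + 291/(259*((3*18/5))) = -95/138 + 291/(259*((3*(⅕)*18))) = -95/138 + 291/(259*(54/5)) = -95/138 + (291/259)*(5/54) = -95/138 + 485/4662 = -31330/53613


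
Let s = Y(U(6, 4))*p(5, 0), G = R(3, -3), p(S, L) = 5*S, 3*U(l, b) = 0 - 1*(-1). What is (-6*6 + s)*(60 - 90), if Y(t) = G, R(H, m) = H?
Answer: -1170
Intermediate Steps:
U(l, b) = ⅓ (U(l, b) = (0 - 1*(-1))/3 = (0 + 1)/3 = (⅓)*1 = ⅓)
G = 3
Y(t) = 3
s = 75 (s = 3*(5*5) = 3*25 = 75)
(-6*6 + s)*(60 - 90) = (-6*6 + 75)*(60 - 90) = (-36 + 75)*(-30) = 39*(-30) = -1170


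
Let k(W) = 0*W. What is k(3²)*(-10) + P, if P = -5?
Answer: -5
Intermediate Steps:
k(W) = 0
k(3²)*(-10) + P = 0*(-10) - 5 = 0 - 5 = -5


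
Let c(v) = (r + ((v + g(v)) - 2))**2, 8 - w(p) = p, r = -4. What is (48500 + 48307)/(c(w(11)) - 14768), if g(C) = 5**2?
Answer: -96807/14512 ≈ -6.6708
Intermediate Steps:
g(C) = 25
w(p) = 8 - p
c(v) = (19 + v)**2 (c(v) = (-4 + ((v + 25) - 2))**2 = (-4 + ((25 + v) - 2))**2 = (-4 + (23 + v))**2 = (19 + v)**2)
(48500 + 48307)/(c(w(11)) - 14768) = (48500 + 48307)/((19 + (8 - 1*11))**2 - 14768) = 96807/((19 + (8 - 11))**2 - 14768) = 96807/((19 - 3)**2 - 14768) = 96807/(16**2 - 14768) = 96807/(256 - 14768) = 96807/(-14512) = 96807*(-1/14512) = -96807/14512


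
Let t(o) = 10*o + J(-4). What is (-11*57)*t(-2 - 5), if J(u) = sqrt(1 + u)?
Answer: 43890 - 627*I*sqrt(3) ≈ 43890.0 - 1086.0*I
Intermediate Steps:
t(o) = 10*o + I*sqrt(3) (t(o) = 10*o + sqrt(1 - 4) = 10*o + sqrt(-3) = 10*o + I*sqrt(3))
(-11*57)*t(-2 - 5) = (-11*57)*(10*(-2 - 5) + I*sqrt(3)) = -627*(10*(-7) + I*sqrt(3)) = -627*(-70 + I*sqrt(3)) = 43890 - 627*I*sqrt(3)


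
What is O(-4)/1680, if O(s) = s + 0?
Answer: -1/420 ≈ -0.0023810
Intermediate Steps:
O(s) = s
O(-4)/1680 = -4/1680 = (1/1680)*(-4) = -1/420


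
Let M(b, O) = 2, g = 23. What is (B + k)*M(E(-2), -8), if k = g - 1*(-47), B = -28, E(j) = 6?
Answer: 84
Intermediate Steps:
k = 70 (k = 23 - 1*(-47) = 23 + 47 = 70)
(B + k)*M(E(-2), -8) = (-28 + 70)*2 = 42*2 = 84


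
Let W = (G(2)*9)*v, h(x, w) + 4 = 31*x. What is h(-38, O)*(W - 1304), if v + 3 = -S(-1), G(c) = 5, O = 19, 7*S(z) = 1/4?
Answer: 23839167/14 ≈ 1.7028e+6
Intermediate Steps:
S(z) = 1/28 (S(z) = (⅐)/4 = (⅐)*(¼) = 1/28)
v = -85/28 (v = -3 - 1*1/28 = -3 - 1/28 = -85/28 ≈ -3.0357)
h(x, w) = -4 + 31*x
W = -3825/28 (W = (5*9)*(-85/28) = 45*(-85/28) = -3825/28 ≈ -136.61)
h(-38, O)*(W - 1304) = (-4 + 31*(-38))*(-3825/28 - 1304) = (-4 - 1178)*(-40337/28) = -1182*(-40337/28) = 23839167/14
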